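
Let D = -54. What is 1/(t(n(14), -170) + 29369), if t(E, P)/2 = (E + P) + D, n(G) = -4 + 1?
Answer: 1/28915 ≈ 3.4584e-5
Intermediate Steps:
n(G) = -3
t(E, P) = -108 + 2*E + 2*P (t(E, P) = 2*((E + P) - 54) = 2*(-54 + E + P) = -108 + 2*E + 2*P)
1/(t(n(14), -170) + 29369) = 1/((-108 + 2*(-3) + 2*(-170)) + 29369) = 1/((-108 - 6 - 340) + 29369) = 1/(-454 + 29369) = 1/28915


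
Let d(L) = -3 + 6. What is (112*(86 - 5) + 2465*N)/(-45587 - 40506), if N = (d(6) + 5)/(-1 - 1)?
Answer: 788/86093 ≈ 0.0091529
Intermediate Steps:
d(L) = 3
N = -4 (N = (3 + 5)/(-1 - 1) = 8/(-2) = 8*(-½) = -4)
(112*(86 - 5) + 2465*N)/(-45587 - 40506) = (112*(86 - 5) + 2465*(-4))/(-45587 - 40506) = (112*81 - 9860)/(-86093) = (9072 - 9860)*(-1/86093) = -788*(-1/86093) = 788/86093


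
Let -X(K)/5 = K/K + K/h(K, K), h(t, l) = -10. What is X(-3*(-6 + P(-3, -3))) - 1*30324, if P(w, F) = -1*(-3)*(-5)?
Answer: -60595/2 ≈ -30298.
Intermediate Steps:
P(w, F) = -15 (P(w, F) = 3*(-5) = -15)
X(K) = -5 + K/2 (X(K) = -5*(K/K + K/(-10)) = -5*(1 + K*(-⅒)) = -5*(1 - K/10) = -5 + K/2)
X(-3*(-6 + P(-3, -3))) - 1*30324 = (-5 + (-3*(-6 - 15))/2) - 1*30324 = (-5 + (-3*(-21))/2) - 30324 = (-5 + (½)*63) - 30324 = (-5 + 63/2) - 30324 = 53/2 - 30324 = -60595/2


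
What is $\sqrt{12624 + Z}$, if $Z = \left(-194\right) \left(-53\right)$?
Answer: $\sqrt{22906} \approx 151.35$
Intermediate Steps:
$Z = 10282$
$\sqrt{12624 + Z} = \sqrt{12624 + 10282} = \sqrt{22906}$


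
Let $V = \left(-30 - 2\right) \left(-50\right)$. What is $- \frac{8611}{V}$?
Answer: $- \frac{8611}{1600} \approx -5.3819$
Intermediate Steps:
$V = 1600$ ($V = \left(-30 - 2\right) \left(-50\right) = \left(-32\right) \left(-50\right) = 1600$)
$- \frac{8611}{V} = - \frac{8611}{1600}$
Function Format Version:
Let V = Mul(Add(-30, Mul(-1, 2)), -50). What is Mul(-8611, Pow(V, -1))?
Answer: Rational(-8611, 1600) ≈ -5.3819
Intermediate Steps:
V = 1600 (V = Mul(Add(-30, -2), -50) = Mul(-32, -50) = 1600)
Mul(-8611, Pow(V, -1)) = Mul(-8611, Pow(1600, -1)) = Mul(-8611, Rational(1, 1600)) = Rational(-8611, 1600)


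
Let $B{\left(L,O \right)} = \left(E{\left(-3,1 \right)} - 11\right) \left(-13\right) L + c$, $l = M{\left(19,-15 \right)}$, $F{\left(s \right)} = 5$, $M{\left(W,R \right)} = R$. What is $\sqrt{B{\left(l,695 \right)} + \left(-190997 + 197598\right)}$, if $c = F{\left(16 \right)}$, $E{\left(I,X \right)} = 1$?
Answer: $4 \sqrt{291} \approx 68.235$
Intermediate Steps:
$c = 5$
$l = -15$
$B{\left(L,O \right)} = 5 + 130 L$ ($B{\left(L,O \right)} = \left(1 - 11\right) \left(-13\right) L + 5 = \left(-10\right) \left(-13\right) L + 5 = 130 L + 5 = 5 + 130 L$)
$\sqrt{B{\left(l,695 \right)} + \left(-190997 + 197598\right)} = \sqrt{\left(5 + 130 \left(-15\right)\right) + \left(-190997 + 197598\right)} = \sqrt{\left(5 - 1950\right) + 6601} = \sqrt{-1945 + 6601} = \sqrt{4656} = 4 \sqrt{291}$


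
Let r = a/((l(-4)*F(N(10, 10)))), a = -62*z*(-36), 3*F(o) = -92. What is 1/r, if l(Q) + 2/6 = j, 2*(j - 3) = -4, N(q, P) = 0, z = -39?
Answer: 23/97929 ≈ 0.00023486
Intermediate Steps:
F(o) = -92/3 (F(o) = (⅓)*(-92) = -92/3)
j = 1 (j = 3 + (½)*(-4) = 3 - 2 = 1)
l(Q) = ⅔ (l(Q) = -⅓ + 1 = ⅔)
a = -87048 (a = -62*(-39)*(-36) = 2418*(-36) = -87048)
r = 97929/23 (r = -87048/((⅔)*(-92/3)) = -87048/(-184/9) = -87048*(-9/184) = 97929/23 ≈ 4257.8)
1/r = 1/(97929/23) = 23/97929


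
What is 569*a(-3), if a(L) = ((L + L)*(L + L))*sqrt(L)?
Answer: 20484*I*sqrt(3) ≈ 35479.0*I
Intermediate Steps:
a(L) = 4*L**(5/2) (a(L) = ((2*L)*(2*L))*sqrt(L) = (4*L**2)*sqrt(L) = 4*L**(5/2))
569*a(-3) = 569*(4*(-3)**(5/2)) = 569*(4*(9*I*sqrt(3))) = 569*(36*I*sqrt(3)) = 20484*I*sqrt(3)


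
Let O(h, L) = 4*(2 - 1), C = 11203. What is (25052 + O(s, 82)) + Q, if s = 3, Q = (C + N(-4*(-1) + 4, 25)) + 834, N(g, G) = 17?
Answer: 37110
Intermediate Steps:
Q = 12054 (Q = (11203 + 17) + 834 = 11220 + 834 = 12054)
O(h, L) = 4 (O(h, L) = 4*1 = 4)
(25052 + O(s, 82)) + Q = (25052 + 4) + 12054 = 25056 + 12054 = 37110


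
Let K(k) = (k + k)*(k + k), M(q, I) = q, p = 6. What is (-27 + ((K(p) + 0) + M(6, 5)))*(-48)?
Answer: -5904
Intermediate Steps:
K(k) = 4*k**2 (K(k) = (2*k)*(2*k) = 4*k**2)
(-27 + ((K(p) + 0) + M(6, 5)))*(-48) = (-27 + ((4*6**2 + 0) + 6))*(-48) = (-27 + ((4*36 + 0) + 6))*(-48) = (-27 + ((144 + 0) + 6))*(-48) = (-27 + (144 + 6))*(-48) = (-27 + 150)*(-48) = 123*(-48) = -5904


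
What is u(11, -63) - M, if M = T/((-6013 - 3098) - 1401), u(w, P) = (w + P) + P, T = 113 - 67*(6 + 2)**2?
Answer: -1213055/10512 ≈ -115.40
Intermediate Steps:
T = -4175 (T = 113 - 67*8**2 = 113 - 67*64 = 113 - 4288 = -4175)
u(w, P) = w + 2*P (u(w, P) = (P + w) + P = w + 2*P)
M = 4175/10512 (M = -4175/((-6013 - 3098) - 1401) = -4175/(-9111 - 1401) = -4175/(-10512) = -4175*(-1/10512) = 4175/10512 ≈ 0.39717)
u(11, -63) - M = (11 + 2*(-63)) - 1*4175/10512 = (11 - 126) - 4175/10512 = -115 - 4175/10512 = -1213055/10512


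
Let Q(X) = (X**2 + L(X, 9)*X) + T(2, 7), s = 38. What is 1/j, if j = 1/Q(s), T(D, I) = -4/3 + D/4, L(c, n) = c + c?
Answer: 25987/6 ≈ 4331.2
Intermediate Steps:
L(c, n) = 2*c
T(D, I) = -4/3 + D/4 (T(D, I) = -4*1/3 + D*(1/4) = -4/3 + D/4)
Q(X) = -5/6 + 3*X**2 (Q(X) = (X**2 + (2*X)*X) + (-4/3 + (1/4)*2) = (X**2 + 2*X**2) + (-4/3 + 1/2) = 3*X**2 - 5/6 = -5/6 + 3*X**2)
j = 6/25987 (j = 1/(-5/6 + 3*38**2) = 1/(-5/6 + 3*1444) = 1/(-5/6 + 4332) = 1/(25987/6) = 6/25987 ≈ 0.00023088)
1/j = 1/(6/25987) = 25987/6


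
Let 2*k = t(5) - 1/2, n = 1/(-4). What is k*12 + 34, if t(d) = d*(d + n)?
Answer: 347/2 ≈ 173.50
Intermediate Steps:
n = -¼ ≈ -0.25000
t(d) = d*(-¼ + d) (t(d) = d*(d - ¼) = d*(-¼ + d))
k = 93/8 (k = (5*(-¼ + 5) - 1/2)/2 = (5*(19/4) - 1*½)/2 = (95/4 - ½)/2 = (½)*(93/4) = 93/8 ≈ 11.625)
k*12 + 34 = (93/8)*12 + 34 = 279/2 + 34 = 347/2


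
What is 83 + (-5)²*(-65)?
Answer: -1542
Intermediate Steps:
83 + (-5)²*(-65) = 83 + 25*(-65) = 83 - 1625 = -1542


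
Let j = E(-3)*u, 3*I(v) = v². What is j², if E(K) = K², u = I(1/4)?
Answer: 9/256 ≈ 0.035156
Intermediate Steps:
I(v) = v²/3
u = 1/48 (u = (1/4)²/3 = (1*(¼))²/3 = (¼)²/3 = (⅓)*(1/16) = 1/48 ≈ 0.020833)
j = 3/16 (j = (-3)²*(1/48) = 9*(1/48) = 3/16 ≈ 0.18750)
j² = (3/16)² = 9/256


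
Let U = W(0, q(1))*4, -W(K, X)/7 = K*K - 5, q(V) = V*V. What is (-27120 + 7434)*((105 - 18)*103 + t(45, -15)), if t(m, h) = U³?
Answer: -54194790246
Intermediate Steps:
q(V) = V²
W(K, X) = 35 - 7*K² (W(K, X) = -7*(K*K - 5) = -7*(K² - 5) = -7*(-5 + K²) = 35 - 7*K²)
U = 140 (U = (35 - 7*0²)*4 = (35 - 7*0)*4 = (35 + 0)*4 = 35*4 = 140)
t(m, h) = 2744000 (t(m, h) = 140³ = 2744000)
(-27120 + 7434)*((105 - 18)*103 + t(45, -15)) = (-27120 + 7434)*((105 - 18)*103 + 2744000) = -19686*(87*103 + 2744000) = -19686*(8961 + 2744000) = -19686*2752961 = -54194790246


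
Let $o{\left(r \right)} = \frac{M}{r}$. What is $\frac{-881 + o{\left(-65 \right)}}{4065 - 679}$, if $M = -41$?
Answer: $- \frac{28612}{110045} \approx -0.26$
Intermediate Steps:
$o{\left(r \right)} = - \frac{41}{r}$
$\frac{-881 + o{\left(-65 \right)}}{4065 - 679} = \frac{-881 - \frac{41}{-65}}{4065 - 679} = \frac{-881 - - \frac{41}{65}}{3386} = \left(-881 + \frac{41}{65}\right) \frac{1}{3386} = \left(- \frac{57224}{65}\right) \frac{1}{3386} = - \frac{28612}{110045}$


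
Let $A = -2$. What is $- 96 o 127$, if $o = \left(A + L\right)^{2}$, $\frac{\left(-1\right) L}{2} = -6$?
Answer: $-1219200$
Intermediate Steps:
$L = 12$ ($L = \left(-2\right) \left(-6\right) = 12$)
$o = 100$ ($o = \left(-2 + 12\right)^{2} = 10^{2} = 100$)
$- 96 o 127 = \left(-96\right) 100 \cdot 127 = \left(-9600\right) 127 = -1219200$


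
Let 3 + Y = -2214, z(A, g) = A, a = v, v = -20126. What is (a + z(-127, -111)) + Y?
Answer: -22470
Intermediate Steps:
a = -20126
Y = -2217 (Y = -3 - 2214 = -2217)
(a + z(-127, -111)) + Y = (-20126 - 127) - 2217 = -20253 - 2217 = -22470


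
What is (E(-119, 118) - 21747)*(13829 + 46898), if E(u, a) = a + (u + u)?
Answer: -1327917309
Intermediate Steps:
E(u, a) = a + 2*u
(E(-119, 118) - 21747)*(13829 + 46898) = ((118 + 2*(-119)) - 21747)*(13829 + 46898) = ((118 - 238) - 21747)*60727 = (-120 - 21747)*60727 = -21867*60727 = -1327917309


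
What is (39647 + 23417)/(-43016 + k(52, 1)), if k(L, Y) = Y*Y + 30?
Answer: -63064/42985 ≈ -1.4671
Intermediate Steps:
k(L, Y) = 30 + Y² (k(L, Y) = Y² + 30 = 30 + Y²)
(39647 + 23417)/(-43016 + k(52, 1)) = (39647 + 23417)/(-43016 + (30 + 1²)) = 63064/(-43016 + (30 + 1)) = 63064/(-43016 + 31) = 63064/(-42985) = 63064*(-1/42985) = -63064/42985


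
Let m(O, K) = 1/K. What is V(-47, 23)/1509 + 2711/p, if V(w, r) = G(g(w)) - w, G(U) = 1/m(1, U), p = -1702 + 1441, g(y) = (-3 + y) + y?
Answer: -1367983/131283 ≈ -10.420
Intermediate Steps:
g(y) = -3 + 2*y
p = -261
G(U) = U (G(U) = 1/(1/U) = U)
V(w, r) = -3 + w (V(w, r) = (-3 + 2*w) - w = -3 + w)
V(-47, 23)/1509 + 2711/p = (-3 - 47)/1509 + 2711/(-261) = -50*1/1509 + 2711*(-1/261) = -50/1509 - 2711/261 = -1367983/131283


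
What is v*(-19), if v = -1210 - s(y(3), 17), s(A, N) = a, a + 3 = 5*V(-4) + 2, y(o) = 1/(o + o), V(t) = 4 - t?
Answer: 23731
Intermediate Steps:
y(o) = 1/(2*o)
a = 39 (a = -3 + (5*(4 - 1*(-4)) + 2) = -3 + (5*(4 + 4) + 2) = -3 + (5*8 + 2) = -3 + (40 + 2) = -3 + 42 = 39)
s(A, N) = 39
v = -1249 (v = -1210 - 1*39 = -1210 - 39 = -1249)
v*(-19) = -1249*(-19) = 23731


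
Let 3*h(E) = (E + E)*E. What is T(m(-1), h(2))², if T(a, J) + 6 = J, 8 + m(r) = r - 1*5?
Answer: 100/9 ≈ 11.111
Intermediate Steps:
m(r) = -13 + r (m(r) = -8 + (r - 1*5) = -8 + (r - 5) = -8 + (-5 + r) = -13 + r)
h(E) = 2*E²/3 (h(E) = ((E + E)*E)/3 = ((2*E)*E)/3 = (2*E²)/3 = 2*E²/3)
T(a, J) = -6 + J
T(m(-1), h(2))² = (-6 + (⅔)*2²)² = (-6 + (⅔)*4)² = (-6 + 8/3)² = (-10/3)² = 100/9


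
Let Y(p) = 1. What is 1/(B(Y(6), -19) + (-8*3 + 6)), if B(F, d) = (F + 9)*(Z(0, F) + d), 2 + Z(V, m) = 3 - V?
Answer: -1/198 ≈ -0.0050505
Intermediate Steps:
Z(V, m) = 1 - V (Z(V, m) = -2 + (3 - V) = 1 - V)
B(F, d) = (1 + d)*(9 + F) (B(F, d) = (F + 9)*((1 - 1*0) + d) = (9 + F)*((1 + 0) + d) = (9 + F)*(1 + d) = (1 + d)*(9 + F))
1/(B(Y(6), -19) + (-8*3 + 6)) = 1/((9 + 1 + 9*(-19) + 1*(-19)) + (-8*3 + 6)) = 1/((9 + 1 - 171 - 19) + (-24 + 6)) = 1/(-180 - 18) = 1/(-198) = -1/198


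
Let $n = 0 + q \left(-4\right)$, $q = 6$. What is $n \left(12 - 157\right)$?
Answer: $3480$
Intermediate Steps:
$n = -24$ ($n = 0 + 6 \left(-4\right) = 0 - 24 = -24$)
$n \left(12 - 157\right) = - 24 \left(12 - 157\right) = \left(-24\right) \left(-145\right) = 3480$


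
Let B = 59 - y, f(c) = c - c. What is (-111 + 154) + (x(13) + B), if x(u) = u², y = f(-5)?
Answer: 271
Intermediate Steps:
f(c) = 0
y = 0
B = 59 (B = 59 - 1*0 = 59 + 0 = 59)
(-111 + 154) + (x(13) + B) = (-111 + 154) + (13² + 59) = 43 + (169 + 59) = 43 + 228 = 271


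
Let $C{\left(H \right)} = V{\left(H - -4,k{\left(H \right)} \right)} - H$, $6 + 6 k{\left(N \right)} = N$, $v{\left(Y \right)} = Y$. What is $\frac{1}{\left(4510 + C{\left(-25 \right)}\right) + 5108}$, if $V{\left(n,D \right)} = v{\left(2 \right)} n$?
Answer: $\frac{1}{9601} \approx 0.00010416$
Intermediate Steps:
$k{\left(N \right)} = -1 + \frac{N}{6}$
$V{\left(n,D \right)} = 2 n$
$C{\left(H \right)} = 8 + H$ ($C{\left(H \right)} = 2 \left(H - -4\right) - H = 2 \left(H + 4\right) - H = 2 \left(4 + H\right) - H = \left(8 + 2 H\right) - H = 8 + H$)
$\frac{1}{\left(4510 + C{\left(-25 \right)}\right) + 5108} = \frac{1}{\left(4510 + \left(8 - 25\right)\right) + 5108} = \frac{1}{\left(4510 - 17\right) + 5108} = \frac{1}{4493 + 5108} = \frac{1}{9601}$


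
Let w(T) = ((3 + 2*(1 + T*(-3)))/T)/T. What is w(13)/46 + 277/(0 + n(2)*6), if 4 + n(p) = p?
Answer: -1077137/46644 ≈ -23.093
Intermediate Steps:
n(p) = -4 + p
w(T) = (5 - 6*T)/T² (w(T) = ((3 + 2*(1 - 3*T))/T)/T = ((3 + (2 - 6*T))/T)/T = ((5 - 6*T)/T)/T = (5 - 6*T)/T²)
w(13)/46 + 277/(0 + n(2)*6) = ((5 - 6*13)/13²)/46 + 277/(0 + (-4 + 2)*6) = ((5 - 78)/169)*(1/46) + 277/(0 - 2*6) = ((1/169)*(-73))*(1/46) + 277/(0 - 12) = -73/169*1/46 + 277/(-12) = -73/7774 + 277*(-1/12) = -73/7774 - 277/12 = -1077137/46644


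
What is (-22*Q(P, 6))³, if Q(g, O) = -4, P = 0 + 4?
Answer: 681472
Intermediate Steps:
P = 4
(-22*Q(P, 6))³ = (-22*(-4))³ = 88³ = 681472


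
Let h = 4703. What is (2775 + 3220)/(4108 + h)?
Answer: 545/801 ≈ 0.68040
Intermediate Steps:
(2775 + 3220)/(4108 + h) = (2775 + 3220)/(4108 + 4703) = 5995/8811 = 5995*(1/8811) = 545/801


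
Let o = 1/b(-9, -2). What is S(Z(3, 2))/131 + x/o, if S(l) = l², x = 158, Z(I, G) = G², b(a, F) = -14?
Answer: -289756/131 ≈ -2211.9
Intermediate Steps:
o = -1/14 (o = 1/(-14) = -1/14 ≈ -0.071429)
S(Z(3, 2))/131 + x/o = (2²)²/131 + 158/(-1/14) = 4²*(1/131) + 158*(-14) = 16*(1/131) - 2212 = 16/131 - 2212 = -289756/131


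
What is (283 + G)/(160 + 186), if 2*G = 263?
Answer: 829/692 ≈ 1.1980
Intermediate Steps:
G = 263/2 (G = (½)*263 = 263/2 ≈ 131.50)
(283 + G)/(160 + 186) = (283 + 263/2)/(160 + 186) = (829/2)/346 = (829/2)*(1/346) = 829/692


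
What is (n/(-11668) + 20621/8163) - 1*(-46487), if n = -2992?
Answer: 1106990109758/23811471 ≈ 46490.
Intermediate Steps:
(n/(-11668) + 20621/8163) - 1*(-46487) = (-2992/(-11668) + 20621/8163) - 1*(-46487) = (-2992*(-1/11668) + 20621*(1/8163)) + 46487 = (748/2917 + 20621/8163) + 46487 = 66257381/23811471 + 46487 = 1106990109758/23811471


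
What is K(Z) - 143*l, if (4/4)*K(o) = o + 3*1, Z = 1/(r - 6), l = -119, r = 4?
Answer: 34039/2 ≈ 17020.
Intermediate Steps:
Z = -1/2 (Z = 1/(4 - 6) = 1/(-2) = -1/2 ≈ -0.50000)
K(o) = 3 + o (K(o) = o + 3*1 = o + 3 = 3 + o)
K(Z) - 143*l = (3 - 1/2) - 143*(-119) = 5/2 + 17017 = 34039/2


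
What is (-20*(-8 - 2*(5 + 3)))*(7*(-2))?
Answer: -6720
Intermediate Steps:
(-20*(-8 - 2*(5 + 3)))*(7*(-2)) = -20*(-8 - 2*8)*(-14) = -20*(-8 - 1*16)*(-14) = -20*(-8 - 16)*(-14) = -20*(-24)*(-14) = 480*(-14) = -6720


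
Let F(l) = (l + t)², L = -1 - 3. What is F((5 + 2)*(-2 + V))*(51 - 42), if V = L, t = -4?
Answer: 19044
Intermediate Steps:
L = -4
V = -4
F(l) = (-4 + l)² (F(l) = (l - 4)² = (-4 + l)²)
F((5 + 2)*(-2 + V))*(51 - 42) = (-4 + (5 + 2)*(-2 - 4))²*(51 - 42) = (-4 + 7*(-6))²*9 = (-4 - 42)²*9 = (-46)²*9 = 2116*9 = 19044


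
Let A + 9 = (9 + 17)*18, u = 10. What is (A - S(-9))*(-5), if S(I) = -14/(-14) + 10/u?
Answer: -2285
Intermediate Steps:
A = 459 (A = -9 + (9 + 17)*18 = -9 + 26*18 = -9 + 468 = 459)
S(I) = 2 (S(I) = -14/(-14) + 10/10 = -14*(-1/14) + 10*(⅒) = 1 + 1 = 2)
(A - S(-9))*(-5) = (459 - 1*2)*(-5) = (459 - 2)*(-5) = 457*(-5) = -2285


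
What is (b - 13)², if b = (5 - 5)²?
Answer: 169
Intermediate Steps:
b = 0 (b = 0² = 0)
(b - 13)² = (0 - 13)² = (-13)² = 169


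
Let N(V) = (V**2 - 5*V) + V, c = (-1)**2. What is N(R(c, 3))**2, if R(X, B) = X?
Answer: 9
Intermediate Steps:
c = 1
N(V) = V**2 - 4*V
N(R(c, 3))**2 = (1*(-4 + 1))**2 = (1*(-3))**2 = (-3)**2 = 9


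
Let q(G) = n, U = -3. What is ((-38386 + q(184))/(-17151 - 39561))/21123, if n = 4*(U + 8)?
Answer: 19183/598963788 ≈ 3.2027e-5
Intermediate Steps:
n = 20 (n = 4*(-3 + 8) = 4*5 = 20)
q(G) = 20
((-38386 + q(184))/(-17151 - 39561))/21123 = ((-38386 + 20)/(-17151 - 39561))/21123 = -38366/(-56712)*(1/21123) = -38366*(-1/56712)*(1/21123) = (19183/28356)*(1/21123) = 19183/598963788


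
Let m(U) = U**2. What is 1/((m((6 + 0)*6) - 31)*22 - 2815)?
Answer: 1/25015 ≈ 3.9976e-5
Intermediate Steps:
1/((m((6 + 0)*6) - 31)*22 - 2815) = 1/((((6 + 0)*6)**2 - 31)*22 - 2815) = 1/(((6*6)**2 - 31)*22 - 2815) = 1/((36**2 - 31)*22 - 2815) = 1/((1296 - 31)*22 - 2815) = 1/(1265*22 - 2815) = 1/(27830 - 2815) = 1/25015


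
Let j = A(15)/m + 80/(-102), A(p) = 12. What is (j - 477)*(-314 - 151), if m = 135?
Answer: 11328547/51 ≈ 2.2213e+5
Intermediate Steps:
j = -532/765 (j = 12/135 + 80/(-102) = 12*(1/135) + 80*(-1/102) = 4/45 - 40/51 = -532/765 ≈ -0.69543)
(j - 477)*(-314 - 151) = (-532/765 - 477)*(-314 - 151) = -365437/765*(-465) = 11328547/51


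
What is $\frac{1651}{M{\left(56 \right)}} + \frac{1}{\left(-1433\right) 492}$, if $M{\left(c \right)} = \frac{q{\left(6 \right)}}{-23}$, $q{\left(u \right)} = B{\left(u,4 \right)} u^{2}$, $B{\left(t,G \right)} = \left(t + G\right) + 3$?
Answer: $- \frac{42904379}{528777} \approx -81.139$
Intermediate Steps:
$B{\left(t,G \right)} = 3 + G + t$ ($B{\left(t,G \right)} = \left(G + t\right) + 3 = 3 + G + t$)
$q{\left(u \right)} = u^{2} \left(7 + u\right)$ ($q{\left(u \right)} = \left(3 + 4 + u\right) u^{2} = \left(7 + u\right) u^{2} = u^{2} \left(7 + u\right)$)
$M{\left(c \right)} = - \frac{468}{23}$ ($M{\left(c \right)} = \frac{6^{2} \left(7 + 6\right)}{-23} = 36 \cdot 13 \left(- \frac{1}{23}\right) = 468 \left(- \frac{1}{23}\right) = - \frac{468}{23}$)
$\frac{1651}{M{\left(56 \right)}} + \frac{1}{\left(-1433\right) 492} = \frac{1651}{- \frac{468}{23}} + \frac{1}{\left(-1433\right) 492} = 1651 \left(- \frac{23}{468}\right) - \frac{1}{705036} = - \frac{2921}{36} - \frac{1}{705036} = - \frac{42904379}{528777}$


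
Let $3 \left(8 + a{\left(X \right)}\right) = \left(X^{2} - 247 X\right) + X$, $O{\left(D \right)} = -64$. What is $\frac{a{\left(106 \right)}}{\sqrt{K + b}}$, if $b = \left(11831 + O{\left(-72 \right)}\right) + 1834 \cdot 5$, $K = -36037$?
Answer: $\frac{7432 i \sqrt{151}}{2265} \approx 40.32 i$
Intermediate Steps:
$a{\left(X \right)} = -8 - 82 X + \frac{X^{2}}{3}$ ($a{\left(X \right)} = -8 + \frac{\left(X^{2} - 247 X\right) + X}{3} = -8 + \frac{X^{2} - 246 X}{3} = -8 + \left(- 82 X + \frac{X^{2}}{3}\right) = -8 - 82 X + \frac{X^{2}}{3}$)
$b = 20937$ ($b = \left(11831 - 64\right) + 1834 \cdot 5 = 11767 + 9170 = 20937$)
$\frac{a{\left(106 \right)}}{\sqrt{K + b}} = \frac{-8 - 8692 + \frac{106^{2}}{3}}{\sqrt{-36037 + 20937}} = \frac{-8 - 8692 + \frac{1}{3} \cdot 11236}{\sqrt{-15100}} = \frac{-8 - 8692 + \frac{11236}{3}}{10 i \sqrt{151}} = - \frac{14864 \left(- \frac{i \sqrt{151}}{1510}\right)}{3} = \frac{7432 i \sqrt{151}}{2265}$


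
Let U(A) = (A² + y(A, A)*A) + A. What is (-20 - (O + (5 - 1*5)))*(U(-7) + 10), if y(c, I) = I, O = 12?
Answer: -3232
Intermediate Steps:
U(A) = A + 2*A² (U(A) = (A² + A*A) + A = (A² + A²) + A = 2*A² + A = A + 2*A²)
(-20 - (O + (5 - 1*5)))*(U(-7) + 10) = (-20 - (12 + (5 - 1*5)))*(-7*(1 + 2*(-7)) + 10) = (-20 - (12 + (5 - 5)))*(-7*(1 - 14) + 10) = (-20 - (12 + 0))*(-7*(-13) + 10) = (-20 - 1*12)*(91 + 10) = (-20 - 12)*101 = -32*101 = -3232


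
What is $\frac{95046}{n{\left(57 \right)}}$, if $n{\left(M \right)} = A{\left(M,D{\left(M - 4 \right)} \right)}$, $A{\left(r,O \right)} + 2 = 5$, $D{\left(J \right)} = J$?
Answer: $31682$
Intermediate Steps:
$A{\left(r,O \right)} = 3$ ($A{\left(r,O \right)} = -2 + 5 = 3$)
$n{\left(M \right)} = 3$
$\frac{95046}{n{\left(57 \right)}} = \frac{95046}{3} = 95046 \cdot \frac{1}{3} = 31682$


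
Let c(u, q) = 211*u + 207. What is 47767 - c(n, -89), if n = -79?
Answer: 64229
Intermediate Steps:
c(u, q) = 207 + 211*u
47767 - c(n, -89) = 47767 - (207 + 211*(-79)) = 47767 - (207 - 16669) = 47767 - 1*(-16462) = 47767 + 16462 = 64229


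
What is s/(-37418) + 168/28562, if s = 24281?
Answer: -343613849/534366458 ≈ -0.64303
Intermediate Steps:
s/(-37418) + 168/28562 = 24281/(-37418) + 168/28562 = 24281*(-1/37418) + 168*(1/28562) = -24281/37418 + 84/14281 = -343613849/534366458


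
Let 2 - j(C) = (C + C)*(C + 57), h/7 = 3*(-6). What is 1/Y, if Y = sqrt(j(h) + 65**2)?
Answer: -I*sqrt(13161)/13161 ≈ -0.0087168*I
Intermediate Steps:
h = -126 (h = 7*(3*(-6)) = 7*(-18) = -126)
j(C) = 2 - 2*C*(57 + C) (j(C) = 2 - (C + C)*(C + 57) = 2 - 2*C*(57 + C))
Y = I*sqrt(13161) (Y = sqrt((2 - 114*(-126) - 2*(-126)**2) + 65**2) = sqrt((2 + 14364 - 2*15876) + 4225) = sqrt((2 + 14364 - 31752) + 4225) = sqrt(-17386 + 4225) = sqrt(-13161) = I*sqrt(13161) ≈ 114.72*I)
1/Y = 1/(I*sqrt(13161)) = -I*sqrt(13161)/13161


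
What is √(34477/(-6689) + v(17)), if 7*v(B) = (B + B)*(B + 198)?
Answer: 3*√253131646397/46823 ≈ 32.236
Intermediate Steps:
v(B) = 2*B*(198 + B)/7 (v(B) = ((B + B)*(B + 198))/7 = ((2*B)*(198 + B))/7 = (2*B*(198 + B))/7 = 2*B*(198 + B)/7)
√(34477/(-6689) + v(17)) = √(34477/(-6689) + (2/7)*17*(198 + 17)) = √(34477*(-1/6689) + (2/7)*17*215) = √(-34477/6689 + 7310/7) = √(48655251/46823) = 3*√253131646397/46823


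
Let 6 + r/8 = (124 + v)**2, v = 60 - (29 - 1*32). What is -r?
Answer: -279704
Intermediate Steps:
v = 63 (v = 60 - (29 - 32) = 60 - 1*(-3) = 60 + 3 = 63)
r = 279704 (r = -48 + 8*(124 + 63)**2 = -48 + 8*187**2 = -48 + 8*34969 = -48 + 279752 = 279704)
-r = -1*279704 = -279704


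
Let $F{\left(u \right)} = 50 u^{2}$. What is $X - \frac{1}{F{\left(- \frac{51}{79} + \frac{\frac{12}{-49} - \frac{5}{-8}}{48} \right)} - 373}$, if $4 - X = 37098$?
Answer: $- \frac{14452768139744454778}{389625525544079} \approx -37094.0$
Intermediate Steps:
$X = -37094$ ($X = 4 - 37098 = -37094$)
$X - \frac{1}{F{\left(- \frac{51}{79} + \frac{\frac{12}{-49} - \frac{5}{-8}}{48} \right)} - 373} = -37094 - \frac{1}{50 \left(- \frac{51}{79} + \frac{\frac{12}{-49} - \frac{5}{-8}}{48}\right)^{2} - 373} = -37094 - \frac{1}{50 \left(\left(-51\right) \frac{1}{79} + \left(12 \left(- \frac{1}{49}\right) - - \frac{5}{8}\right) \frac{1}{48}\right)^{2} - 373} = -37094 - \frac{1}{50 \left(- \frac{51}{79} + \left(- \frac{12}{49} + \frac{5}{8}\right) \frac{1}{48}\right)^{2} - 373} = -37094 - \frac{1}{50 \left(- \frac{51}{79} + \frac{149}{392} \cdot \frac{1}{48}\right)^{2} - 373} = -37094 - \frac{1}{50 \left(- \frac{51}{79} + \frac{149}{18816}\right)^{2} - 373} = -37094 - \frac{1}{50 \left(- \frac{947845}{1486464}\right)^{2} - 373} = -37094 - \frac{1}{50 \cdot \frac{898410144025}{2209575223296} - 373} = -37094 - \frac{1}{\frac{22460253600625}{1104787611648} - 373} = -37094 - \frac{1}{- \frac{389625525544079}{1104787611648}} = -37094 - - \frac{1104787611648}{389625525544079} = -37094 + \frac{1104787611648}{389625525544079} = - \frac{14452768139744454778}{389625525544079}$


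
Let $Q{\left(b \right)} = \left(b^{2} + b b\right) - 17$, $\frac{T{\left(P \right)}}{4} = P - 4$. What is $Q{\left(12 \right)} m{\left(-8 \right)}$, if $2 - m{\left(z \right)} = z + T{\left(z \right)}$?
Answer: $15718$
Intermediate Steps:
$T{\left(P \right)} = -16 + 4 P$ ($T{\left(P \right)} = 4 \left(P - 4\right) = 4 \left(-4 + P\right) = -16 + 4 P$)
$m{\left(z \right)} = 18 - 5 z$ ($m{\left(z \right)} = 2 - \left(z + \left(-16 + 4 z\right)\right) = 2 - \left(-16 + 5 z\right) = 18 - 5 z$)
$Q{\left(b \right)} = -17 + 2 b^{2}$ ($Q{\left(b \right)} = \left(b^{2} + b^{2}\right) - 17 = 2 b^{2} - 17 = -17 + 2 b^{2}$)
$Q{\left(12 \right)} m{\left(-8 \right)} = \left(-17 + 2 \cdot 12^{2}\right) \left(18 - -40\right) = \left(-17 + 2 \cdot 144\right) \left(18 + 40\right) = \left(-17 + 288\right) 58 = 271 \cdot 58 = 15718$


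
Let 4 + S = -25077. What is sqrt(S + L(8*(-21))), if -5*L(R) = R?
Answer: I*sqrt(626185)/5 ≈ 158.26*I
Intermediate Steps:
L(R) = -R/5
S = -25081 (S = -4 - 25077 = -25081)
sqrt(S + L(8*(-21))) = sqrt(-25081 - 8*(-21)/5) = sqrt(-25081 - 1/5*(-168)) = sqrt(-25081 + 168/5) = sqrt(-125237/5) = I*sqrt(626185)/5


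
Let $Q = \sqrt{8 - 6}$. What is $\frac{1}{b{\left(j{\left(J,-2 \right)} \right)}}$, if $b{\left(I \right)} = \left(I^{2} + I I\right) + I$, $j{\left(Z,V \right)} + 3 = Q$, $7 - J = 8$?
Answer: $\frac{19}{119} + \frac{11 \sqrt{2}}{119} \approx 0.29039$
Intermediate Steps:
$J = -1$ ($J = 7 - 8 = -1$)
$Q = \sqrt{2}$ ($Q = \sqrt{8 - 6} = \sqrt{2} \approx 1.4142$)
$j{\left(Z,V \right)} = -3 + \sqrt{2}$
$b{\left(I \right)} = I + 2 I^{2}$ ($b{\left(I \right)} = \left(I^{2} + I^{2}\right) + I = 2 I^{2} + I = I + 2 I^{2}$)
$\frac{1}{b{\left(j{\left(J,-2 \right)} \right)}} = \frac{1}{\left(-3 + \sqrt{2}\right) \left(1 + 2 \left(-3 + \sqrt{2}\right)\right)} = \frac{1}{\left(-3 + \sqrt{2}\right) \left(1 - \left(6 - 2 \sqrt{2}\right)\right)} = \frac{1}{\left(-3 + \sqrt{2}\right) \left(-5 + 2 \sqrt{2}\right)} = \frac{1}{\left(-5 + 2 \sqrt{2}\right) \left(-3 + \sqrt{2}\right)}$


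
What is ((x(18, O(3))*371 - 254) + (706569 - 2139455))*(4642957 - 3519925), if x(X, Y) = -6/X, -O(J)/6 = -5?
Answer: -1609600962104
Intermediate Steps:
O(J) = 30 (O(J) = -6*(-5) = 30)
((x(18, O(3))*371 - 254) + (706569 - 2139455))*(4642957 - 3519925) = ((-6/18*371 - 254) + (706569 - 2139455))*(4642957 - 3519925) = ((-6*1/18*371 - 254) - 1432886)*1123032 = ((-⅓*371 - 254) - 1432886)*1123032 = ((-371/3 - 254) - 1432886)*1123032 = (-1133/3 - 1432886)*1123032 = -4299791/3*1123032 = -1609600962104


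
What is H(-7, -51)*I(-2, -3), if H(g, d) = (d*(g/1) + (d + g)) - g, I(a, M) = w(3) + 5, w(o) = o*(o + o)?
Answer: 7038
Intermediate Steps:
w(o) = 2*o² (w(o) = o*(2*o) = 2*o²)
I(a, M) = 23 (I(a, M) = 2*3² + 5 = 2*9 + 5 = 18 + 5 = 23)
H(g, d) = d + d*g (H(g, d) = (d*(g*1) + (d + g)) - g = (d*g + (d + g)) - g = (d + g + d*g) - g = d + d*g)
H(-7, -51)*I(-2, -3) = -51*(1 - 7)*23 = -51*(-6)*23 = 306*23 = 7038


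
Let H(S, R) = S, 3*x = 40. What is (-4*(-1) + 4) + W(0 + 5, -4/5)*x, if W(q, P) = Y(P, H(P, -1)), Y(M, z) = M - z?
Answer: 8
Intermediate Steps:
x = 40/3 (x = (⅓)*40 = 40/3 ≈ 13.333)
W(q, P) = 0 (W(q, P) = P - P = 0)
(-4*(-1) + 4) + W(0 + 5, -4/5)*x = (-4*(-1) + 4) + 0*(40/3) = (4 + 4) + 0 = 8 + 0 = 8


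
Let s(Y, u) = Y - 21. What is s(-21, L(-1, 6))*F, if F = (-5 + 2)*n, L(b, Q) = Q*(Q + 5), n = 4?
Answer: 504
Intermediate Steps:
L(b, Q) = Q*(5 + Q)
s(Y, u) = -21 + Y
F = -12 (F = (-5 + 2)*4 = -3*4 = -12)
s(-21, L(-1, 6))*F = (-21 - 21)*(-12) = -42*(-12) = 504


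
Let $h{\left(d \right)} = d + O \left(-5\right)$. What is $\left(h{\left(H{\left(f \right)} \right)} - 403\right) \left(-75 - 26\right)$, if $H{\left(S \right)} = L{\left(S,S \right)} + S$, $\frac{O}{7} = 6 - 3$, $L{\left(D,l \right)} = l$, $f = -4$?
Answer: $52116$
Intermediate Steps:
$O = 21$ ($O = 7 \left(6 - 3\right) = 7 \cdot 3 = 21$)
$H{\left(S \right)} = 2 S$ ($H{\left(S \right)} = S + S = 2 S$)
$h{\left(d \right)} = -105 + d$ ($h{\left(d \right)} = d + 21 \left(-5\right) = d - 105 = -105 + d$)
$\left(h{\left(H{\left(f \right)} \right)} - 403\right) \left(-75 - 26\right) = \left(\left(-105 + 2 \left(-4\right)\right) - 403\right) \left(-75 - 26\right) = \left(\left(-105 - 8\right) - 403\right) \left(-75 - 26\right) = \left(-113 - 403\right) \left(-101\right) = \left(-516\right) \left(-101\right) = 52116$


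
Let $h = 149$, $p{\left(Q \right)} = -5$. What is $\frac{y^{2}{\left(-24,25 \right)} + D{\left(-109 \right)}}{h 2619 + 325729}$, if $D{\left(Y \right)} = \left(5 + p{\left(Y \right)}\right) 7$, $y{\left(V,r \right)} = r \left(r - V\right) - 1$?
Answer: $\frac{187272}{89495} \approx 2.0925$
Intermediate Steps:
$y{\left(V,r \right)} = -1 + r \left(r - V\right)$
$D{\left(Y \right)} = 0$ ($D{\left(Y \right)} = \left(5 - 5\right) 7 = 0 \cdot 7 = 0$)
$\frac{y^{2}{\left(-24,25 \right)} + D{\left(-109 \right)}}{h 2619 + 325729} = \frac{\left(-1 + 25^{2} - \left(-24\right) 25\right)^{2} + 0}{149 \cdot 2619 + 325729} = \frac{\left(-1 + 625 + 600\right)^{2} + 0}{390231 + 325729} = \frac{1224^{2} + 0}{715960} = \left(1498176 + 0\right) \frac{1}{715960} = 1498176 \cdot \frac{1}{715960} = \frac{187272}{89495}$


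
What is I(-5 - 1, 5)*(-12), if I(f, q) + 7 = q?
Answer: 24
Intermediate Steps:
I(f, q) = -7 + q
I(-5 - 1, 5)*(-12) = (-7 + 5)*(-12) = -2*(-12) = 24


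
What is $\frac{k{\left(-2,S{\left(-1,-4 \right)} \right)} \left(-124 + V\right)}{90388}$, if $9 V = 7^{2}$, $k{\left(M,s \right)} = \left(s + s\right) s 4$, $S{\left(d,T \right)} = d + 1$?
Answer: $0$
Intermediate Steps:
$S{\left(d,T \right)} = 1 + d$
$k{\left(M,s \right)} = 8 s^{2}$ ($k{\left(M,s \right)} = 2 s 4 s = 8 s^{2}$)
$V = \frac{49}{9}$ ($V = \frac{7^{2}}{9} = \frac{1}{9} \cdot 49 = \frac{49}{9} \approx 5.4444$)
$\frac{k{\left(-2,S{\left(-1,-4 \right)} \right)} \left(-124 + V\right)}{90388} = \frac{8 \left(1 - 1\right)^{2} \left(-124 + \frac{49}{9}\right)}{90388} = 8 \cdot 0^{2} \left(- \frac{1067}{9}\right) \frac{1}{90388} = 8 \cdot 0 \left(- \frac{1067}{9}\right) \frac{1}{90388} = 0 \left(- \frac{1067}{9}\right) \frac{1}{90388} = 0 \cdot \frac{1}{90388} = 0$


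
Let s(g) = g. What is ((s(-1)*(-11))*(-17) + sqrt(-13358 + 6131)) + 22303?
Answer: 22116 + 3*I*sqrt(803) ≈ 22116.0 + 85.012*I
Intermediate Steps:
((s(-1)*(-11))*(-17) + sqrt(-13358 + 6131)) + 22303 = (-1*(-11)*(-17) + sqrt(-13358 + 6131)) + 22303 = (11*(-17) + sqrt(-7227)) + 22303 = (-187 + 3*I*sqrt(803)) + 22303 = 22116 + 3*I*sqrt(803)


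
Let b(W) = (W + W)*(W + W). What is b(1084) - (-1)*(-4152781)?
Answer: 547443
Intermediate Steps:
b(W) = 4*W**2 (b(W) = (2*W)*(2*W) = 4*W**2)
b(1084) - (-1)*(-4152781) = 4*1084**2 - (-1)*(-4152781) = 4*1175056 - 1*4152781 = 4700224 - 4152781 = 547443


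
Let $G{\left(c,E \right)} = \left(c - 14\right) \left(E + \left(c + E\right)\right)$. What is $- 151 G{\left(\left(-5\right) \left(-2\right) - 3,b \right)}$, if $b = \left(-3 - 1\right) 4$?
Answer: $-26425$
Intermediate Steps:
$b = -16$ ($b = \left(-4\right) 4 = -16$)
$G{\left(c,E \right)} = \left(-14 + c\right) \left(c + 2 E\right)$ ($G{\left(c,E \right)} = \left(-14 + c\right) \left(E + \left(E + c\right)\right) = \left(-14 + c\right) \left(c + 2 E\right)$)
$- 151 G{\left(\left(-5\right) \left(-2\right) - 3,b \right)} = - 151 \left(\left(\left(-5\right) \left(-2\right) - 3\right)^{2} - -448 - 14 \left(\left(-5\right) \left(-2\right) - 3\right) + 2 \left(-16\right) \left(\left(-5\right) \left(-2\right) - 3\right)\right) = - 151 \left(\left(10 - 3\right)^{2} + 448 - 14 \left(10 - 3\right) + 2 \left(-16\right) \left(10 - 3\right)\right) = - 151 \left(7^{2} + 448 - 98 + 2 \left(-16\right) 7\right) = - 151 \left(49 + 448 - 98 - 224\right) = - 151 \cdot 175 = \left(-1\right) 26425 = -26425$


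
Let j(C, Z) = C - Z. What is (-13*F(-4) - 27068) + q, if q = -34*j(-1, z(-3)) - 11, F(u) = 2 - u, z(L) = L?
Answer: -27225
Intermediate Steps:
q = -79 (q = -34*(-1 - 1*(-3)) - 11 = -34*(-1 + 3) - 11 = -34*2 - 11 = -68 - 11 = -79)
(-13*F(-4) - 27068) + q = (-13*(2 - 1*(-4)) - 27068) - 79 = (-13*(2 + 4) - 27068) - 79 = (-13*6 - 27068) - 79 = (-78 - 27068) - 79 = -27146 - 79 = -27225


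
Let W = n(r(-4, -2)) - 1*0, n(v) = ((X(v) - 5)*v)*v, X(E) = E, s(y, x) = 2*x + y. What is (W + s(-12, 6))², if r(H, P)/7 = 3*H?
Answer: 394363904256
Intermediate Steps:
s(y, x) = y + 2*x
r(H, P) = 21*H (r(H, P) = 7*(3*H) = 21*H)
n(v) = v²*(-5 + v) (n(v) = ((v - 5)*v)*v = ((-5 + v)*v)*v = (v*(-5 + v))*v = v²*(-5 + v))
W = -627984 (W = (21*(-4))²*(-5 + 21*(-4)) - 1*0 = (-84)²*(-5 - 84) + 0 = 7056*(-89) + 0 = -627984 + 0 = -627984)
(W + s(-12, 6))² = (-627984 + (-12 + 2*6))² = (-627984 + (-12 + 12))² = (-627984 + 0)² = (-627984)² = 394363904256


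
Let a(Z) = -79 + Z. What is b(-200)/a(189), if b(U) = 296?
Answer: 148/55 ≈ 2.6909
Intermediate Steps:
b(-200)/a(189) = 296/(-79 + 189) = 296/110 = 296*(1/110) = 148/55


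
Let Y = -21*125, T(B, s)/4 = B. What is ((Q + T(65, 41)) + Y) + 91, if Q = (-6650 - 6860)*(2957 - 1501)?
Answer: -19672834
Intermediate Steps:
T(B, s) = 4*B
Y = -2625
Q = -19670560 (Q = -13510*1456 = -19670560)
((Q + T(65, 41)) + Y) + 91 = ((-19670560 + 4*65) - 2625) + 91 = ((-19670560 + 260) - 2625) + 91 = (-19670300 - 2625) + 91 = -19672925 + 91 = -19672834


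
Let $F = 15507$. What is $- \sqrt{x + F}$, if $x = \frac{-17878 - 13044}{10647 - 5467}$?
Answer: $- \frac{\sqrt{103982462710}}{2590} \approx -124.5$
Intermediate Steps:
$x = - \frac{15461}{2590}$ ($x = - \frac{30922}{5180} = \left(-30922\right) \frac{1}{5180} = - \frac{15461}{2590} \approx -5.9695$)
$- \sqrt{x + F} = - \sqrt{- \frac{15461}{2590} + 15507} = - \sqrt{\frac{40147669}{2590}} = - \frac{\sqrt{103982462710}}{2590}$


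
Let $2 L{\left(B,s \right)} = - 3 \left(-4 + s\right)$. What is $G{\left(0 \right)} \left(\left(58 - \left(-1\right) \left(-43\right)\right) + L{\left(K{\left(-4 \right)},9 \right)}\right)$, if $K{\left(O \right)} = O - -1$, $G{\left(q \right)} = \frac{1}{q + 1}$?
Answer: $\frac{15}{2} \approx 7.5$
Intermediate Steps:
$G{\left(q \right)} = \frac{1}{1 + q}$
$K{\left(O \right)} = 1 + O$ ($K{\left(O \right)} = O + 1 = 1 + O$)
$L{\left(B,s \right)} = 6 - \frac{3 s}{2}$ ($L{\left(B,s \right)} = \frac{\left(-3\right) \left(-4 + s\right)}{2} = \frac{12 - 3 s}{2} = 6 - \frac{3 s}{2}$)
$G{\left(0 \right)} \left(\left(58 - \left(-1\right) \left(-43\right)\right) + L{\left(K{\left(-4 \right)},9 \right)}\right) = \frac{\left(58 - \left(-1\right) \left(-43\right)\right) + \left(6 - \frac{27}{2}\right)}{1 + 0} = \frac{\left(58 - 43\right) + \left(6 - \frac{27}{2}\right)}{1} = 1 \left(\left(58 - 43\right) - \frac{15}{2}\right) = 1 \left(15 - \frac{15}{2}\right) = 1 \cdot \frac{15}{2} = \frac{15}{2}$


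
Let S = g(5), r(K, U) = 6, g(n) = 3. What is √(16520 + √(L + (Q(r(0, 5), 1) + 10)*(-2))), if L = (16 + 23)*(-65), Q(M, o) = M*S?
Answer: √(16520 + I*√2591) ≈ 128.53 + 0.198*I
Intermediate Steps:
S = 3
Q(M, o) = 3*M (Q(M, o) = M*3 = 3*M)
L = -2535 (L = 39*(-65) = -2535)
√(16520 + √(L + (Q(r(0, 5), 1) + 10)*(-2))) = √(16520 + √(-2535 + (3*6 + 10)*(-2))) = √(16520 + √(-2535 + (18 + 10)*(-2))) = √(16520 + √(-2535 + 28*(-2))) = √(16520 + √(-2535 - 56)) = √(16520 + √(-2591)) = √(16520 + I*√2591)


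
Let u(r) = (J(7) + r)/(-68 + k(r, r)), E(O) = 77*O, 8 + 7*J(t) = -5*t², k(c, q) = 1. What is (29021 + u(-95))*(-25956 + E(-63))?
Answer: -59905386567/67 ≈ -8.9411e+8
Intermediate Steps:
J(t) = -8/7 - 5*t²/7 (J(t) = -8/7 + (-5*t²)/7 = -8/7 - 5*t²/7)
u(r) = 253/469 - r/67 (u(r) = ((-8/7 - 5/7*7²) + r)/(-68 + 1) = ((-8/7 - 5/7*49) + r)/(-67) = ((-8/7 - 35) + r)*(-1/67) = (-253/7 + r)*(-1/67) = 253/469 - r/67)
(29021 + u(-95))*(-25956 + E(-63)) = (29021 + (253/469 - 1/67*(-95)))*(-25956 + 77*(-63)) = (29021 + (253/469 + 95/67))*(-25956 - 4851) = (29021 + 918/469)*(-30807) = (13611767/469)*(-30807) = -59905386567/67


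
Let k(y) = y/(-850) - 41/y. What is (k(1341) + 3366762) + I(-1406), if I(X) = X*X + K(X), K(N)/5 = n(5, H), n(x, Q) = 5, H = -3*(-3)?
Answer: 6090926843419/1139850 ≈ 5.3436e+6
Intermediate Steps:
H = 9
K(N) = 25 (K(N) = 5*5 = 25)
k(y) = -41/y - y/850 (k(y) = y*(-1/850) - 41/y = -y/850 - 41/y = -41/y - y/850)
I(X) = 25 + X² (I(X) = X*X + 25 = X² + 25 = 25 + X²)
(k(1341) + 3366762) + I(-1406) = ((-41/1341 - 1/850*1341) + 3366762) + (25 + (-1406)²) = ((-41*1/1341 - 1341/850) + 3366762) + (25 + 1976836) = ((-41/1341 - 1341/850) + 3366762) + 1976861 = (-1833131/1139850 + 3366762) + 1976861 = 3837601832569/1139850 + 1976861 = 6090926843419/1139850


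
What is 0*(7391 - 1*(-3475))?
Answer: 0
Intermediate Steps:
0*(7391 - 1*(-3475)) = 0*(7391 + 3475) = 0*10866 = 0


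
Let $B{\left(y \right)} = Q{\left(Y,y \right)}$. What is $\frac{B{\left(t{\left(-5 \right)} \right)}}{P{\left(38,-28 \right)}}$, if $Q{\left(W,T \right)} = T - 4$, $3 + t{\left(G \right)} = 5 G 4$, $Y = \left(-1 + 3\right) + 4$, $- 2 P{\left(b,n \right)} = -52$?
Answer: $- \frac{107}{26} \approx -4.1154$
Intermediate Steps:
$P{\left(b,n \right)} = 26$ ($P{\left(b,n \right)} = \left(- \frac{1}{2}\right) \left(-52\right) = 26$)
$Y = 6$ ($Y = 2 + 4 = 6$)
$t{\left(G \right)} = -3 + 20 G$ ($t{\left(G \right)} = -3 + 5 G 4 = -3 + 20 G$)
$Q{\left(W,T \right)} = -4 + T$
$B{\left(y \right)} = -4 + y$
$\frac{B{\left(t{\left(-5 \right)} \right)}}{P{\left(38,-28 \right)}} = \frac{-4 + \left(-3 + 20 \left(-5\right)\right)}{26} = \left(-4 - 103\right) \frac{1}{26} = \left(-107\right) \frac{1}{26} = - \frac{107}{26}$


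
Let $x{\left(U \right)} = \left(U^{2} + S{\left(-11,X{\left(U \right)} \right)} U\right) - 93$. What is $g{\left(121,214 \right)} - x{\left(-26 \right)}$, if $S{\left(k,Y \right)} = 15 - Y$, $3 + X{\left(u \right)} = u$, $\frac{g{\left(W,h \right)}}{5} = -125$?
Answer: $-64$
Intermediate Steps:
$g{\left(W,h \right)} = -625$ ($g{\left(W,h \right)} = 5 \left(-125\right) = -625$)
$X{\left(u \right)} = -3 + u$
$x{\left(U \right)} = -93 + U^{2} + U \left(18 - U\right)$ ($x{\left(U \right)} = \left(U^{2} + \left(15 - \left(-3 + U\right)\right) U\right) - 93 = \left(U^{2} + \left(18 - U\right) U\right) - 93 = \left(U^{2} + U \left(18 - U\right)\right) - 93 = -93 + U^{2} + U \left(18 - U\right)$)
$g{\left(121,214 \right)} - x{\left(-26 \right)} = -625 - \left(-93 + 18 \left(-26\right)\right) = -625 - \left(-93 - 468\right) = -625 - -561 = -625 + 561 = -64$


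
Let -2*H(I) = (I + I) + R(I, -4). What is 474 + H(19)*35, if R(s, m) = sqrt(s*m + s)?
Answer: -191 - 35*I*sqrt(57)/2 ≈ -191.0 - 132.12*I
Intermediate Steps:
R(s, m) = sqrt(s + m*s) (R(s, m) = sqrt(m*s + s) = sqrt(s + m*s))
H(I) = -I - sqrt(3)*sqrt(-I)/2 (H(I) = -((I + I) + sqrt(I*(1 - 4)))/2 = -(2*I + sqrt(I*(-3)))/2 = -(2*I + sqrt(-3*I))/2 = -(2*I + sqrt(3)*sqrt(-I))/2 = -I - sqrt(3)*sqrt(-I)/2)
474 + H(19)*35 = 474 + (-1*19 - sqrt(3)*sqrt(-1*19)/2)*35 = 474 + (-19 - sqrt(3)*sqrt(-19)/2)*35 = 474 + (-19 - sqrt(3)*I*sqrt(19)/2)*35 = 474 + (-19 - I*sqrt(57)/2)*35 = 474 + (-665 - 35*I*sqrt(57)/2) = -191 - 35*I*sqrt(57)/2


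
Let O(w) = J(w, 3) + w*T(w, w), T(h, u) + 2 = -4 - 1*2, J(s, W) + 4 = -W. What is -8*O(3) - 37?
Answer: 211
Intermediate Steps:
J(s, W) = -4 - W
T(h, u) = -8 (T(h, u) = -2 + (-4 - 1*2) = -2 + (-4 - 2) = -2 - 6 = -8)
O(w) = -7 - 8*w (O(w) = (-4 - 1*3) + w*(-8) = (-4 - 3) - 8*w = -7 - 8*w)
-8*O(3) - 37 = -8*(-7 - 8*3) - 37 = -8*(-7 - 24) - 37 = -8*(-31) - 37 = 248 - 37 = 211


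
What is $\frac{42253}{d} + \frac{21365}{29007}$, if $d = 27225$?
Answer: $\frac{6085168}{2658975} \approx 2.2885$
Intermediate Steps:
$\frac{42253}{d} + \frac{21365}{29007} = \frac{42253}{27225} + \frac{21365}{29007} = \frac{6085168}{2658975}$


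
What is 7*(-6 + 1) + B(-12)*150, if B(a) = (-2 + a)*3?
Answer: -6335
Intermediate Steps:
B(a) = -6 + 3*a
7*(-6 + 1) + B(-12)*150 = 7*(-6 + 1) + (-6 + 3*(-12))*150 = 7*(-5) + (-6 - 36)*150 = -35 - 42*150 = -35 - 6300 = -6335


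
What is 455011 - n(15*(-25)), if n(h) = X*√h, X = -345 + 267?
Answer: 455011 + 390*I*√15 ≈ 4.5501e+5 + 1510.5*I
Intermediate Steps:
X = -78
n(h) = -78*√h
455011 - n(15*(-25)) = 455011 - (-78)*√(15*(-25)) = 455011 - (-78)*√(-375) = 455011 - (-78)*5*I*√15 = 455011 - (-390)*I*√15 = 455011 + 390*I*√15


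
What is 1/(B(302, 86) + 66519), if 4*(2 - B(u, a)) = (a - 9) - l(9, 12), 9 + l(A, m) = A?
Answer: 4/266007 ≈ 1.5037e-5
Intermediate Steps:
l(A, m) = -9 + A
B(u, a) = 17/4 - a/4 (B(u, a) = 2 - ((a - 9) - (-9 + 9))/4 = 2 - ((-9 + a) - 1*0)/4 = 2 - ((-9 + a) + 0)/4 = 2 - (-9 + a)/4 = 2 + (9/4 - a/4) = 17/4 - a/4)
1/(B(302, 86) + 66519) = 1/((17/4 - 1/4*86) + 66519) = 1/((17/4 - 43/2) + 66519) = 1/(-69/4 + 66519) = 1/(266007/4) = 4/266007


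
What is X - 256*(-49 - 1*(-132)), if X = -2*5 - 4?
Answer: -21262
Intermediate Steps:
X = -14 (X = -10 - 4 = -14)
X - 256*(-49 - 1*(-132)) = -14 - 256*(-49 - 1*(-132)) = -14 - 256*(-49 + 132) = -14 - 256*83 = -14 - 21248 = -21262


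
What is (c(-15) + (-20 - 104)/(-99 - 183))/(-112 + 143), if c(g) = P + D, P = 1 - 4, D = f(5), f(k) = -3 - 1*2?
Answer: -1066/4371 ≈ -0.24388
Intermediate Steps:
f(k) = -5 (f(k) = -3 - 2 = -5)
D = -5
P = -3
c(g) = -8 (c(g) = -3 - 5 = -8)
(c(-15) + (-20 - 104)/(-99 - 183))/(-112 + 143) = (-8 + (-20 - 104)/(-99 - 183))/(-112 + 143) = (-8 - 124/(-282))/31 = (-8 - 124*(-1/282))*(1/31) = (-8 + 62/141)*(1/31) = -1066/141*1/31 = -1066/4371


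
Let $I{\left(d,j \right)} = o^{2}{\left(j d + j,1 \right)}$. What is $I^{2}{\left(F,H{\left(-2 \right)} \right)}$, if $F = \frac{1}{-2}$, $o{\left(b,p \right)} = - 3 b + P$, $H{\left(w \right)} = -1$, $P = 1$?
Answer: $\frac{625}{16} \approx 39.063$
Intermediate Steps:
$o{\left(b,p \right)} = 1 - 3 b$ ($o{\left(b,p \right)} = - 3 b + 1 = 1 - 3 b$)
$F = - \frac{1}{2} \approx -0.5$
$I{\left(d,j \right)} = \left(1 - 3 j - 3 d j\right)^{2}$ ($I{\left(d,j \right)} = \left(1 - 3 \left(j d + j\right)\right)^{2} = \left(1 - 3 \left(d j + j\right)\right)^{2} = \left(1 - 3 \left(j + d j\right)\right)^{2} = \left(1 - \left(3 j + 3 d j\right)\right)^{2} = \left(1 - 3 j - 3 d j\right)^{2}$)
$I^{2}{\left(F,H{\left(-2 \right)} \right)} = \left(\left(-1 + 3 \left(-1\right) \left(1 - \frac{1}{2}\right)\right)^{2}\right)^{2} = \left(\left(-1 + 3 \left(-1\right) \frac{1}{2}\right)^{2}\right)^{2} = \left(\left(-1 - \frac{3}{2}\right)^{2}\right)^{2} = \left(\left(- \frac{5}{2}\right)^{2}\right)^{2} = \left(\frac{25}{4}\right)^{2} = \frac{625}{16}$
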